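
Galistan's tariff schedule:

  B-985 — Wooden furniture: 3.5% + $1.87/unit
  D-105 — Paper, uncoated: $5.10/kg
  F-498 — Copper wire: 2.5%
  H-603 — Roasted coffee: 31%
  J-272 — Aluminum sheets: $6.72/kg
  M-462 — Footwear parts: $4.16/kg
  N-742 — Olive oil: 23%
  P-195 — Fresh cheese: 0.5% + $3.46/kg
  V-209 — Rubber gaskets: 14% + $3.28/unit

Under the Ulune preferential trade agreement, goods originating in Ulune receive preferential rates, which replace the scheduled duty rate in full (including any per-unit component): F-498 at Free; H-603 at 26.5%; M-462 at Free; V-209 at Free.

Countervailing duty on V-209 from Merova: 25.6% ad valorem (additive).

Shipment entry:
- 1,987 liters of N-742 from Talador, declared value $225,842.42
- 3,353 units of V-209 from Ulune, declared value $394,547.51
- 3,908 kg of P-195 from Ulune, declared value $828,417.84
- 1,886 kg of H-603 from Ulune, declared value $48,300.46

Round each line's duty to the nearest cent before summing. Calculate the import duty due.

Line 1 (N-742, Talador, 1,987 liters, $225,842.42):
Base rate for N-742 is 23%.
Duty = $225,842.42 × 23% = $51,943.76.
Line 2 (V-209, Ulune, 3,353 units, $394,547.51):
Base rate for V-209 is 14% + $3.28/unit.
Origin Ulune qualifies under the Galistan–Ulune agreement and V-209 is covered: preferential rate Free applies instead.
The additional-duty order on V-209 targets Merova, not Ulune; it does not apply.
Duty = $394,547.51 × 0% = $0.00.
Line 3 (P-195, Ulune, 3,908 kg, $828,417.84):
Base rate for P-195 is 0.5% + $3.46/kg.
Origin Ulune is the FTA partner but P-195 is not on the preference list; base rate stands.
Duty = $828,417.84 × 0.5% + 3,908 × $3.46 = $17,663.77.
Line 4 (H-603, Ulune, 1,886 kg, $48,300.46):
Base rate for H-603 is 31%.
Origin Ulune qualifies under the Galistan–Ulune agreement and H-603 is covered: preferential rate 26.5% applies instead.
Duty = $48,300.46 × 26.5% = $12,799.62.
Total = $51,943.76 + $0.00 + $17,663.77 + $12,799.62 = $82,407.15.

$82,407.15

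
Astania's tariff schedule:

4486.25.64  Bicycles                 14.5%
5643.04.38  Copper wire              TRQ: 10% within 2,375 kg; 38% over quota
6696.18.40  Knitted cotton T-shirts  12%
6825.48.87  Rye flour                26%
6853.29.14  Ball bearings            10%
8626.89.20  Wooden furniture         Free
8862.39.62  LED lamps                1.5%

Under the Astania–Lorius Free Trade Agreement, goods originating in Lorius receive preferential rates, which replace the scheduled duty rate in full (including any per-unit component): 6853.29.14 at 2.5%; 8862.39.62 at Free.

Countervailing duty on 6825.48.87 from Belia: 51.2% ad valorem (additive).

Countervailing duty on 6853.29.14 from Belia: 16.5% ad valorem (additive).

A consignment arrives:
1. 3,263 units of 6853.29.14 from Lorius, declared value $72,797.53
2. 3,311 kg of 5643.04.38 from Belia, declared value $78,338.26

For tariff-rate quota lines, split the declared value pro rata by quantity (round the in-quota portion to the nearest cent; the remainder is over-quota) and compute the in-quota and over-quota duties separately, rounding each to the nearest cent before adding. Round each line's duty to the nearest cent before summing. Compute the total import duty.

Line 1 (6853.29.14, Lorius, 3,263 units, $72,797.53):
Base rate for 6853.29.14 is 10%.
Origin Lorius qualifies under the Astania–Lorius agreement and 6853.29.14 is covered: preferential rate 2.5% applies instead.
The additional-duty order on 6853.29.14 targets Belia, not Lorius; it does not apply.
Duty = $72,797.53 × 2.5% = $1,819.94.
Line 2 (5643.04.38, Belia, 3,311 kg, $78,338.26):
Code 5643.04.38 is under a tariff-rate quota (threshold 2,375 kg). In-quota: 2,375 kg at 10%; over-quota: 936 kg at 38%.
Pro-rata value split: in-quota = $78,338.26 × 2,375/3,311 = $56,192.50; over-quota = $78,338.26 − $56,192.50 = $22,145.76.
In-quota duty = $56,192.50 × 10% = $5,619.25. Over-quota duty = $22,145.76 × 38% = $8,415.39.
Line duty = $5,619.25 + $8,415.39 = $14,034.64.
Total = $1,819.94 + $14,034.64 = $15,854.58.

$15,854.58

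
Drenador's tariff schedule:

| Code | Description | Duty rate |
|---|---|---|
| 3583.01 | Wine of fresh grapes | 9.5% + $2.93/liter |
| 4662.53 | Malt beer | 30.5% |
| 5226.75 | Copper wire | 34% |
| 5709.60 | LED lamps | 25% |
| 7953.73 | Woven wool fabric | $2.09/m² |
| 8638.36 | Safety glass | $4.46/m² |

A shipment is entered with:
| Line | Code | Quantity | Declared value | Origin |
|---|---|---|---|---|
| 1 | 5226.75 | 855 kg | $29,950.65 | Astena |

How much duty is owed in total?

$10,183.22

Line 1 (5226.75, Astena, 855 kg, $29,950.65):
Base rate for 5226.75 is 34%.
Duty = $29,950.65 × 34% = $10,183.22.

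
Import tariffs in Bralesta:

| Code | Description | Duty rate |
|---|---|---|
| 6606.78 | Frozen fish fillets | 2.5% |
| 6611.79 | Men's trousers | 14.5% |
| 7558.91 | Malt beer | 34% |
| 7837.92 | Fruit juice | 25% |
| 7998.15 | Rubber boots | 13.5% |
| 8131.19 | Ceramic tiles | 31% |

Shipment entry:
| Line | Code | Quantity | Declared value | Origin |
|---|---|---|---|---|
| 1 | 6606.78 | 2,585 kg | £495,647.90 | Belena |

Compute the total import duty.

£12,391.20

Line 1 (6606.78, Belena, 2,585 kg, £495,647.90):
Base rate for 6606.78 is 2.5%.
Duty = £495,647.90 × 2.5% = £12,391.20.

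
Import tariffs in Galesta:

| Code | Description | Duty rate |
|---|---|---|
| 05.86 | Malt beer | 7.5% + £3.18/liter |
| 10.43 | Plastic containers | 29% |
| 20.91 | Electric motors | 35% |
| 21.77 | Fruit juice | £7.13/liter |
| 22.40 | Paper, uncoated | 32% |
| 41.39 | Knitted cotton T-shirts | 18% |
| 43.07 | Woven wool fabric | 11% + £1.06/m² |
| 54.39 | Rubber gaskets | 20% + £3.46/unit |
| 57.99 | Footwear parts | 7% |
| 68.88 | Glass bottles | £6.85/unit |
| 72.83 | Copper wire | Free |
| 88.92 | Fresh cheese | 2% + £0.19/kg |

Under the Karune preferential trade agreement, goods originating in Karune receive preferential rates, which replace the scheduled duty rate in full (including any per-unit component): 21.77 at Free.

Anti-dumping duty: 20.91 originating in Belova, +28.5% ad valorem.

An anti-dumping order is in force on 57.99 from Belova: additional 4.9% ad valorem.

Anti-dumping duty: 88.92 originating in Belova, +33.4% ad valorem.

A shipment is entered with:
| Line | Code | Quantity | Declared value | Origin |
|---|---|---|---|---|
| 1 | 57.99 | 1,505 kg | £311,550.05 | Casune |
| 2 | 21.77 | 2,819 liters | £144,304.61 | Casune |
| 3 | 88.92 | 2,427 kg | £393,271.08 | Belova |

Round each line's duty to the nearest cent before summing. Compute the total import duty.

£181,587.06

Line 1 (57.99, Casune, 1,505 kg, £311,550.05):
Base rate for 57.99 is 7%.
The additional-duty order on 57.99 targets Belova, not Casune; it does not apply.
Duty = £311,550.05 × 7% = £21,808.50.
Line 2 (21.77, Casune, 2,819 liters, £144,304.61):
Base rate for 21.77 is £7.13/liter.
21.77 has an FTA preferential rate, but origin Casune is not Karune; base rate stands.
Duty = 2,819 × £7.13 = £20,099.47.
Line 3 (88.92, Belova, 2,427 kg, £393,271.08):
Base rate for 88.92 is 2% + £0.19/kg.
Additional duty on 88.92 from Belova: +33.4%. Applied ad valorem rate: 2% + 33.4% = 35.4%.
Duty = £393,271.08 × 35.4% + 2,427 × £0.19 = £139,679.09.
Total = £21,808.50 + £20,099.47 + £139,679.09 = £181,587.06.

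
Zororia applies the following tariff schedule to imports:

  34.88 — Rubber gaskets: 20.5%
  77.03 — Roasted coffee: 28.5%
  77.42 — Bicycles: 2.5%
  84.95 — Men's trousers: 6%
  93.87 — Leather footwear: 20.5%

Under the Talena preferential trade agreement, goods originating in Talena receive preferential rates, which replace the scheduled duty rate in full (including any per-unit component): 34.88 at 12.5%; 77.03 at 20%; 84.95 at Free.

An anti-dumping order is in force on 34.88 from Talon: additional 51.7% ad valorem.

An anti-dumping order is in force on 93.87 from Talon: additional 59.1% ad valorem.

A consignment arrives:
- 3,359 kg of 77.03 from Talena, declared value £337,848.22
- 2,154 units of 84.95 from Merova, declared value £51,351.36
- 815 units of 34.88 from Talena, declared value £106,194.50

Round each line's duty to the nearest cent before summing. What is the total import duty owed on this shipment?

Line 1 (77.03, Talena, 3,359 kg, £337,848.22):
Base rate for 77.03 is 28.5%.
Origin Talena qualifies under the Zororia–Talena agreement and 77.03 is covered: preferential rate 20% applies instead.
Duty = £337,848.22 × 20% = £67,569.64.
Line 2 (84.95, Merova, 2,154 units, £51,351.36):
Base rate for 84.95 is 6%.
84.95 has an FTA preferential rate, but origin Merova is not Talena; base rate stands.
Duty = £51,351.36 × 6% = £3,081.08.
Line 3 (34.88, Talena, 815 units, £106,194.50):
Base rate for 34.88 is 20.5%.
Origin Talena qualifies under the Zororia–Talena agreement and 34.88 is covered: preferential rate 12.5% applies instead.
The additional-duty order on 34.88 targets Talon, not Talena; it does not apply.
Duty = £106,194.50 × 12.5% = £13,274.31.
Total = £67,569.64 + £3,081.08 + £13,274.31 = £83,925.03.

£83,925.03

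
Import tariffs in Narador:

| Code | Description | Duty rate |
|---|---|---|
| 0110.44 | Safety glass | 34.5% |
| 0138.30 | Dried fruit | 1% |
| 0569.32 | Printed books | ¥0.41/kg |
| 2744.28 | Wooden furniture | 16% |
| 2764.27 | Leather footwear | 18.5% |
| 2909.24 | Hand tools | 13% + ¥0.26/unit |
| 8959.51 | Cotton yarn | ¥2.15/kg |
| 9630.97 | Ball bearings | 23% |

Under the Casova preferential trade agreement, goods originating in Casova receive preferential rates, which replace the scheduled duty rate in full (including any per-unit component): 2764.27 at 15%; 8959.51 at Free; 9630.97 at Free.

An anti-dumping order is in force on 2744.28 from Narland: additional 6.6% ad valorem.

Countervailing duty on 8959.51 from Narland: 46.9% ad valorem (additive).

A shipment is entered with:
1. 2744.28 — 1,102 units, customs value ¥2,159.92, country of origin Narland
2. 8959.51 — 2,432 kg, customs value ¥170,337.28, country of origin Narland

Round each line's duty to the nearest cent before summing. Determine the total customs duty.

Line 1 (2744.28, Narland, 1,102 units, ¥2,159.92):
Base rate for 2744.28 is 16%.
Additional duty on 2744.28 from Narland: +6.6%. Applied ad valorem rate: 16% + 6.6% = 22.6%.
Duty = ¥2,159.92 × 22.6% = ¥488.14.
Line 2 (8959.51, Narland, 2,432 kg, ¥170,337.28):
Base rate for 8959.51 is ¥2.15/kg.
8959.51 has an FTA preferential rate, but origin Narland is not Casova; base rate stands.
Additional duty on 8959.51 from Narland: +46.9% ad valorem. Applied ad valorem rate = 46.9%.
Duty = ¥170,337.28 × 46.9% + 2,432 × ¥2.15 = ¥85,116.98.
Total = ¥488.14 + ¥85,116.98 = ¥85,605.12.

¥85,605.12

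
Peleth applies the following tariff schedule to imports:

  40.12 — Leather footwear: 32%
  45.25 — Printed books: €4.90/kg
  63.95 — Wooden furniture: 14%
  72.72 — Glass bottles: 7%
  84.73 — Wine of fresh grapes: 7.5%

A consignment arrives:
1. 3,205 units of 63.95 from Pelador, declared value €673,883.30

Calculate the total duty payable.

€94,343.66

Line 1 (63.95, Pelador, 3,205 units, €673,883.30):
Base rate for 63.95 is 14%.
Duty = €673,883.30 × 14% = €94,343.66.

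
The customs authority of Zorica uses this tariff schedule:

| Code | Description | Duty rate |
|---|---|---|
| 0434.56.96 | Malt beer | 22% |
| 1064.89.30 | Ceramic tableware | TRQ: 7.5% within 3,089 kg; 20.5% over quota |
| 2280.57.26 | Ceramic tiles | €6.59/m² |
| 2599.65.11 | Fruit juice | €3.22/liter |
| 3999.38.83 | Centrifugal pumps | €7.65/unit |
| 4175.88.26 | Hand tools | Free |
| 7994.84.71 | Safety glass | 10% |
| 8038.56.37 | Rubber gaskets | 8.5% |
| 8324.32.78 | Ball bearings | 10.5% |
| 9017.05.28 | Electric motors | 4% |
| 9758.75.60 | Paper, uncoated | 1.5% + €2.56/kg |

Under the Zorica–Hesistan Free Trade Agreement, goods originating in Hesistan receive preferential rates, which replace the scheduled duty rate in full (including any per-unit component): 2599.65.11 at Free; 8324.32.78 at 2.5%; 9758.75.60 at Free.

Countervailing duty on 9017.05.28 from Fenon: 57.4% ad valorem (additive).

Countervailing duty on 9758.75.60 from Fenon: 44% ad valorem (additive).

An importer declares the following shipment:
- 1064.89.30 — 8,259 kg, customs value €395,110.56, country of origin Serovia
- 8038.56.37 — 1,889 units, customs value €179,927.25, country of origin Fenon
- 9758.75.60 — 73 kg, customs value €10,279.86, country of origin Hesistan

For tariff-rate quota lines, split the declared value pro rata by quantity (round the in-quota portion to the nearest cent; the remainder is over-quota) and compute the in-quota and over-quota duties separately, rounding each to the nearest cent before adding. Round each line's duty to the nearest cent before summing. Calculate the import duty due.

Line 1 (1064.89.30, Serovia, 8,259 kg, €395,110.56):
Code 1064.89.30 is under a tariff-rate quota (threshold 3,089 kg). In-quota: 3,089 kg at 7.5%; over-quota: 5,170 kg at 20.5%.
Pro-rata value split: in-quota = €395,110.56 × 3,089/8,259 = €147,777.76; over-quota = €395,110.56 − €147,777.76 = €247,332.80.
In-quota duty = €147,777.76 × 7.5% = €11,083.33. Over-quota duty = €247,332.80 × 20.5% = €50,703.22.
Line duty = €11,083.33 + €50,703.22 = €61,786.55.
Line 2 (8038.56.37, Fenon, 1,889 units, €179,927.25):
Base rate for 8038.56.37 is 8.5%.
Duty = €179,927.25 × 8.5% = €15,293.82.
Line 3 (9758.75.60, Hesistan, 73 kg, €10,279.86):
Base rate for 9758.75.60 is 1.5% + €2.56/kg.
Origin Hesistan qualifies under the Zorica–Hesistan agreement and 9758.75.60 is covered: preferential rate Free applies instead.
The additional-duty order on 9758.75.60 targets Fenon, not Hesistan; it does not apply.
Duty = €10,279.86 × 0% = €0.00.
Total = €61,786.55 + €15,293.82 + €0.00 = €77,080.37.

€77,080.37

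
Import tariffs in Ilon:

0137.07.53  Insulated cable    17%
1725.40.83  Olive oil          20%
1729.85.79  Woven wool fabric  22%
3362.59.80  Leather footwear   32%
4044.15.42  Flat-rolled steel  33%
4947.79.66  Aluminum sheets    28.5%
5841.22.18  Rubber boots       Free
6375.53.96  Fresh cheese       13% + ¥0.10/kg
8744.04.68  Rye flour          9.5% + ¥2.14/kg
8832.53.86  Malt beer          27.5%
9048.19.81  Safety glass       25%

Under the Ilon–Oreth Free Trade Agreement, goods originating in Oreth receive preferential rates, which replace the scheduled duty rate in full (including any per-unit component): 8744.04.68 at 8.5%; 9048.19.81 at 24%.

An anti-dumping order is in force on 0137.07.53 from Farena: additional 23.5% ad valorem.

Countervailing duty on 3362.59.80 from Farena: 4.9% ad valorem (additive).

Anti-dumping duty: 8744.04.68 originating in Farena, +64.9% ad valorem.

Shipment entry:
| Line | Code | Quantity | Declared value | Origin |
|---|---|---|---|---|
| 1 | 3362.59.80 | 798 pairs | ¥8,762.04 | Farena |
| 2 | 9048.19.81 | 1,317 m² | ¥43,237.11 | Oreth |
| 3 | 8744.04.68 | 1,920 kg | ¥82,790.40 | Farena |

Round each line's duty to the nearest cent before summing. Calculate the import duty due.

¥79,314.96

Line 1 (3362.59.80, Farena, 798 pairs, ¥8,762.04):
Base rate for 3362.59.80 is 32%.
Additional duty on 3362.59.80 from Farena: +4.9%. Applied ad valorem rate: 32% + 4.9% = 36.9%.
Duty = ¥8,762.04 × 36.9% = ¥3,233.19.
Line 2 (9048.19.81, Oreth, 1,317 m², ¥43,237.11):
Base rate for 9048.19.81 is 25%.
Origin Oreth qualifies under the Ilon–Oreth agreement and 9048.19.81 is covered: preferential rate 24% applies instead.
Duty = ¥43,237.11 × 24% = ¥10,376.91.
Line 3 (8744.04.68, Farena, 1,920 kg, ¥82,790.40):
Base rate for 8744.04.68 is 9.5% + ¥2.14/kg.
8744.04.68 has an FTA preferential rate, but origin Farena is not Oreth; base rate stands.
Additional duty on 8744.04.68 from Farena: +64.9%. Applied ad valorem rate: 9.5% + 64.9% = 74.4%.
Duty = ¥82,790.40 × 74.4% + 1,920 × ¥2.14 = ¥65,704.86.
Total = ¥3,233.19 + ¥10,376.91 + ¥65,704.86 = ¥79,314.96.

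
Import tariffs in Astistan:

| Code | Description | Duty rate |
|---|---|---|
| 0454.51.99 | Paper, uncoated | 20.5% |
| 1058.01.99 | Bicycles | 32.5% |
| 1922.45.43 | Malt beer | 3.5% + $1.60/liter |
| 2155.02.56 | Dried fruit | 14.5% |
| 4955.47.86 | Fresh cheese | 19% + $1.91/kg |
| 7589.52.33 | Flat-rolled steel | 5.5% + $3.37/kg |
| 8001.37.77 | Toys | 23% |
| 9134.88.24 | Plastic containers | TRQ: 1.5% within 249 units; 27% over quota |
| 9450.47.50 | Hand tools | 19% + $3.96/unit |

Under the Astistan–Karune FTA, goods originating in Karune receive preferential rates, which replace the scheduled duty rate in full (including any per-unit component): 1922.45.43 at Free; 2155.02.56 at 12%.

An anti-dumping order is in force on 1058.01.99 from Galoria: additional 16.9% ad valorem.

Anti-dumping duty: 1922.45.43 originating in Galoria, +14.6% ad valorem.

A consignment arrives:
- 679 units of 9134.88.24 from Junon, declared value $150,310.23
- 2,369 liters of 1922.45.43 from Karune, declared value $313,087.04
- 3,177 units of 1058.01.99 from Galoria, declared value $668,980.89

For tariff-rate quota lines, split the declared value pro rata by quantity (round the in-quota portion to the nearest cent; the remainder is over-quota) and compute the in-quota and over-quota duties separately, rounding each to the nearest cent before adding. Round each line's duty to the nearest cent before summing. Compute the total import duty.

Line 1 (9134.88.24, Junon, 679 units, $150,310.23):
Code 9134.88.24 is under a tariff-rate quota (threshold 249 units). In-quota: 249 units at 1.5%; over-quota: 430 units at 27%.
Pro-rata value split: in-quota = $150,310.23 × 249/679 = $55,121.13; over-quota = $150,310.23 − $55,121.13 = $95,189.10.
In-quota duty = $55,121.13 × 1.5% = $826.82. Over-quota duty = $95,189.10 × 27% = $25,701.06.
Line duty = $826.82 + $25,701.06 = $26,527.88.
Line 2 (1922.45.43, Karune, 2,369 liters, $313,087.04):
Base rate for 1922.45.43 is 3.5% + $1.60/liter.
Origin Karune qualifies under the Astistan–Karune agreement and 1922.45.43 is covered: preferential rate Free applies instead.
The additional-duty order on 1922.45.43 targets Galoria, not Karune; it does not apply.
Duty = $313,087.04 × 0% = $0.00.
Line 3 (1058.01.99, Galoria, 3,177 units, $668,980.89):
Base rate for 1058.01.99 is 32.5%.
Additional duty on 1058.01.99 from Galoria: +16.9%. Applied ad valorem rate: 32.5% + 16.9% = 49.4%.
Duty = $668,980.89 × 49.4% = $330,476.56.
Total = $26,527.88 + $0.00 + $330,476.56 = $357,004.44.

$357,004.44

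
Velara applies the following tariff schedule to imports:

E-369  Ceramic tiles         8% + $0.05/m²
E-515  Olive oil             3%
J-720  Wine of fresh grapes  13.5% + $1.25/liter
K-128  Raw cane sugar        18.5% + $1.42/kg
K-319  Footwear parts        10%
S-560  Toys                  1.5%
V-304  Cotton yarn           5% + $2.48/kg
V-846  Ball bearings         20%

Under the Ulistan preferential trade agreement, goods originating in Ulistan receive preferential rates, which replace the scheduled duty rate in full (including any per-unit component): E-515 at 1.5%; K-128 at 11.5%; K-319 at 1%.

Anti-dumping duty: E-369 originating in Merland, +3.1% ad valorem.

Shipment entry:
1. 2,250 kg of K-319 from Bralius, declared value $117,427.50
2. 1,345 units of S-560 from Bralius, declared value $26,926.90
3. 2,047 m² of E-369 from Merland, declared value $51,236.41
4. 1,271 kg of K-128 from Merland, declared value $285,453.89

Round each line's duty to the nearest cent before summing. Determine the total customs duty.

$72,550.03

Line 1 (K-319, Bralius, 2,250 kg, $117,427.50):
Base rate for K-319 is 10%.
K-319 has an FTA preferential rate, but origin Bralius is not Ulistan; base rate stands.
Duty = $117,427.50 × 10% = $11,742.75.
Line 2 (S-560, Bralius, 1,345 units, $26,926.90):
Base rate for S-560 is 1.5%.
Duty = $26,926.90 × 1.5% = $403.90.
Line 3 (E-369, Merland, 2,047 m², $51,236.41):
Base rate for E-369 is 8% + $0.05/m².
Additional duty on E-369 from Merland: +3.1%. Applied ad valorem rate: 8% + 3.1% = 11.1%.
Duty = $51,236.41 × 11.1% + 2,047 × $0.05 = $5,789.59.
Line 4 (K-128, Merland, 1,271 kg, $285,453.89):
Base rate for K-128 is 18.5% + $1.42/kg.
K-128 has an FTA preferential rate, but origin Merland is not Ulistan; base rate stands.
Duty = $285,453.89 × 18.5% + 1,271 × $1.42 = $54,613.79.
Total = $11,742.75 + $403.90 + $5,789.59 + $54,613.79 = $72,550.03.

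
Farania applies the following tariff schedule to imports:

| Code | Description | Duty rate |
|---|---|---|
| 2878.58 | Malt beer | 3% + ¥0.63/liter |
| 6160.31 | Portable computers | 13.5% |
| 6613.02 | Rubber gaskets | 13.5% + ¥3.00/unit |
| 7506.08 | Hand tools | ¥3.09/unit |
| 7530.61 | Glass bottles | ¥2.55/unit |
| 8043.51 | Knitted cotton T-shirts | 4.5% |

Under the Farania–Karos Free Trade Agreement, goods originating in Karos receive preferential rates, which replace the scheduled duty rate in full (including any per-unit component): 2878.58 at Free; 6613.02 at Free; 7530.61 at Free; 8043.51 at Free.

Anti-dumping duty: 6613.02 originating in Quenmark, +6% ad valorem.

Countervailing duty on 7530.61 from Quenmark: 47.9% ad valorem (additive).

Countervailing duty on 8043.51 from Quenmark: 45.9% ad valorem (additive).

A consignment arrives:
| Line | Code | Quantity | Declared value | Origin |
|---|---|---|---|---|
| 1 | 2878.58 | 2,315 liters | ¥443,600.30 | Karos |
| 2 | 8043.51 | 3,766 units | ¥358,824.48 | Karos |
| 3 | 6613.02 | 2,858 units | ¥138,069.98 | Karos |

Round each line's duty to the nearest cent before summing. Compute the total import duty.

¥0.00

Line 1 (2878.58, Karos, 2,315 liters, ¥443,600.30):
Base rate for 2878.58 is 3% + ¥0.63/liter.
Origin Karos qualifies under the Farania–Karos agreement and 2878.58 is covered: preferential rate Free applies instead.
Duty = ¥443,600.30 × 0% = ¥0.00.
Line 2 (8043.51, Karos, 3,766 units, ¥358,824.48):
Base rate for 8043.51 is 4.5%.
Origin Karos qualifies under the Farania–Karos agreement and 8043.51 is covered: preferential rate Free applies instead.
The additional-duty order on 8043.51 targets Quenmark, not Karos; it does not apply.
Duty = ¥358,824.48 × 0% = ¥0.00.
Line 3 (6613.02, Karos, 2,858 units, ¥138,069.98):
Base rate for 6613.02 is 13.5% + ¥3.00/unit.
Origin Karos qualifies under the Farania–Karos agreement and 6613.02 is covered: preferential rate Free applies instead.
The additional-duty order on 6613.02 targets Quenmark, not Karos; it does not apply.
Duty = ¥138,069.98 × 0% = ¥0.00.
Total = ¥0.00 + ¥0.00 + ¥0.00 = ¥0.00.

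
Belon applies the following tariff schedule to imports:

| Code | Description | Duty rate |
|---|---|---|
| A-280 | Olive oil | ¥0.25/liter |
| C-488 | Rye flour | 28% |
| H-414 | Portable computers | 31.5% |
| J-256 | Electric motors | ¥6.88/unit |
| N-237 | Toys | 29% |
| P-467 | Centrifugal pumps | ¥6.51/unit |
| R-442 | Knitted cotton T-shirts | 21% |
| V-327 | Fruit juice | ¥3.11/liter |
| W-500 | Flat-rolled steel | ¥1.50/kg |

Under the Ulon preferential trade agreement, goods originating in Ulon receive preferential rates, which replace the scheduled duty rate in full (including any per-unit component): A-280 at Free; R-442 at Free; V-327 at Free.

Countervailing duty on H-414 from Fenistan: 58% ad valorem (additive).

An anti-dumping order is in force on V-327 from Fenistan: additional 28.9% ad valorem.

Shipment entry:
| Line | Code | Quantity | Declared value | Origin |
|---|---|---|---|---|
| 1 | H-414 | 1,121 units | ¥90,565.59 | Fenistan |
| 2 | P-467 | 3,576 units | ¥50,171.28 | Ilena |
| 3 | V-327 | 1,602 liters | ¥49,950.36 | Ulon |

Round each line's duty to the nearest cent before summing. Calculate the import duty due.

Line 1 (H-414, Fenistan, 1,121 units, ¥90,565.59):
Base rate for H-414 is 31.5%.
Additional duty on H-414 from Fenistan: +58%. Applied ad valorem rate: 31.5% + 58% = 89.5%.
Duty = ¥90,565.59 × 89.5% = ¥81,056.20.
Line 2 (P-467, Ilena, 3,576 units, ¥50,171.28):
Base rate for P-467 is ¥6.51/unit.
Duty = 3,576 × ¥6.51 = ¥23,279.76.
Line 3 (V-327, Ulon, 1,602 liters, ¥49,950.36):
Base rate for V-327 is ¥3.11/liter.
Origin Ulon qualifies under the Belon–Ulon agreement and V-327 is covered: preferential rate Free applies instead.
The additional-duty order on V-327 targets Fenistan, not Ulon; it does not apply.
Duty = ¥49,950.36 × 0% = ¥0.00.
Total = ¥81,056.20 + ¥23,279.76 + ¥0.00 = ¥104,335.96.

¥104,335.96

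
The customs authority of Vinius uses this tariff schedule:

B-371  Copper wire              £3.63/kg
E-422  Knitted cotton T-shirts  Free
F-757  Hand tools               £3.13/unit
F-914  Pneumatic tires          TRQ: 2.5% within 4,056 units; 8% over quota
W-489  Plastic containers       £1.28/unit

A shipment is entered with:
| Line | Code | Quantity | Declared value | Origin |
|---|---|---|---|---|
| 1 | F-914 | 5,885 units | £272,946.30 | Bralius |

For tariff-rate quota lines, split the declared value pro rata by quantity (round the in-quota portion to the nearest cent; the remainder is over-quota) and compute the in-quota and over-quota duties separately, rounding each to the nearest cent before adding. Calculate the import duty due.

£11,489.25

Line 1 (F-914, Bralius, 5,885 units, £272,946.30):
Code F-914 is under a tariff-rate quota (threshold 4,056 units). In-quota: 4,056 units at 2.5%; over-quota: 1,829 units at 8%.
Pro-rata value split: in-quota = £272,946.30 × 4,056/5,885 = £188,117.28; over-quota = £272,946.30 − £188,117.28 = £84,829.02.
In-quota duty = £188,117.28 × 2.5% = £4,702.93. Over-quota duty = £84,829.02 × 8% = £6,786.32.
Line duty = £4,702.93 + £6,786.32 = £11,489.25.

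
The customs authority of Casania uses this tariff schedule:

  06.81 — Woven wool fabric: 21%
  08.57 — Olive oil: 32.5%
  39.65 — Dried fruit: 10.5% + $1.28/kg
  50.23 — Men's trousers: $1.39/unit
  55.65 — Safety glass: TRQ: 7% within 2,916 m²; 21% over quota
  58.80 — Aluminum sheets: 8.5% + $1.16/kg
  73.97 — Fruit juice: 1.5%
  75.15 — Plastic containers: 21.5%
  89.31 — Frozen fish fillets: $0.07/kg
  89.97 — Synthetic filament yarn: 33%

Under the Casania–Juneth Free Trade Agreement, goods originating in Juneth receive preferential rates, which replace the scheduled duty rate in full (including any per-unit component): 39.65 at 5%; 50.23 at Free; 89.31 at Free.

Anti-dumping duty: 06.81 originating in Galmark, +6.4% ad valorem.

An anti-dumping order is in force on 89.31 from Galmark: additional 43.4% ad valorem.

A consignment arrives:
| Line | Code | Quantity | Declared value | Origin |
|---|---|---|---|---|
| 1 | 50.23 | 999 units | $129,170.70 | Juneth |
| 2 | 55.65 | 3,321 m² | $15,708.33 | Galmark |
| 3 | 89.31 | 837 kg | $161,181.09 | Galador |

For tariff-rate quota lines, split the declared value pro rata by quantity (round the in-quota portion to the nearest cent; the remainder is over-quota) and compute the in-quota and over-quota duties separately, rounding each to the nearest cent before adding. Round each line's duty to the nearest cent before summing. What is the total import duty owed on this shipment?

Line 1 (50.23, Juneth, 999 units, $129,170.70):
Base rate for 50.23 is $1.39/unit.
Origin Juneth qualifies under the Casania–Juneth agreement and 50.23 is covered: preferential rate Free applies instead.
Duty = $129,170.70 × 0% = $0.00.
Line 2 (55.65, Galmark, 3,321 m², $15,708.33):
Code 55.65 is under a tariff-rate quota (threshold 2,916 m²). In-quota: 2,916 m² at 7%; over-quota: 405 m² at 21%.
Pro-rata value split: in-quota = $15,708.33 × 2,916/3,321 = $13,792.68; over-quota = $15,708.33 − $13,792.68 = $1,915.65.
In-quota duty = $13,792.68 × 7% = $965.49. Over-quota duty = $1,915.65 × 21% = $402.29.
Line duty = $965.49 + $402.29 = $1,367.78.
Line 3 (89.31, Galador, 837 kg, $161,181.09):
Base rate for 89.31 is $0.07/kg.
89.31 has an FTA preferential rate, but origin Galador is not Juneth; base rate stands.
The additional-duty order on 89.31 targets Galmark, not Galador; it does not apply.
Duty = 837 × $0.07 = $58.59.
Total = $0.00 + $1,367.78 + $58.59 = $1,426.37.

$1,426.37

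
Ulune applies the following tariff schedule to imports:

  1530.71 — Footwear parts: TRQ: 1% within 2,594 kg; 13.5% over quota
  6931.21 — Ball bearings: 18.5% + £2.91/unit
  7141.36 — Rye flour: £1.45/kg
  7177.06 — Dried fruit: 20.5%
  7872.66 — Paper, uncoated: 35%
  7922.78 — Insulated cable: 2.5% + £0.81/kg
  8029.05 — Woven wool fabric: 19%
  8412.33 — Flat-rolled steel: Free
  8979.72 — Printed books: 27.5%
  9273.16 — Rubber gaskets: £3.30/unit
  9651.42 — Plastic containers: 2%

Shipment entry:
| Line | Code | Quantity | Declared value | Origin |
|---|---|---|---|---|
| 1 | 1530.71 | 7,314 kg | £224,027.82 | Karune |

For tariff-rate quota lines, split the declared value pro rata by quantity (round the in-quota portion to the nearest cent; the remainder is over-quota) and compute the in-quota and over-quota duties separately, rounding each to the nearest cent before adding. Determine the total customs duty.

£20,311.98

Line 1 (1530.71, Karune, 7,314 kg, £224,027.82):
Code 1530.71 is under a tariff-rate quota (threshold 2,594 kg). In-quota: 2,594 kg at 1%; over-quota: 4,720 kg at 13.5%.
Pro-rata value split: in-quota = £224,027.82 × 2,594/7,314 = £79,454.22; over-quota = £224,027.82 − £79,454.22 = £144,573.60.
In-quota duty = £79,454.22 × 1% = £794.54. Over-quota duty = £144,573.60 × 13.5% = £19,517.44.
Line duty = £794.54 + £19,517.44 = £20,311.98.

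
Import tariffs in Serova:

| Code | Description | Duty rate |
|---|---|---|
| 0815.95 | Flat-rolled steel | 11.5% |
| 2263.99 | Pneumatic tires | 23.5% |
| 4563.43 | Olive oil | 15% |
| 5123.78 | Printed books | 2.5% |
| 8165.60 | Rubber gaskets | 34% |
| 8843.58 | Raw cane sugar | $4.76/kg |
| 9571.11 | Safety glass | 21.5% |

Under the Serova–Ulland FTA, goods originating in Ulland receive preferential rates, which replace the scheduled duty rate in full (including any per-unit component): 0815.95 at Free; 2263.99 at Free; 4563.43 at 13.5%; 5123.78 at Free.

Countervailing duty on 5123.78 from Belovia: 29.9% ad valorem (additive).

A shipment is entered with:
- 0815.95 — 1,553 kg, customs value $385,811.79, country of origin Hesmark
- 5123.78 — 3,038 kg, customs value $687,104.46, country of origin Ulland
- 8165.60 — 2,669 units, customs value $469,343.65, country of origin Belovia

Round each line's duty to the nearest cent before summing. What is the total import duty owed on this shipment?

Line 1 (0815.95, Hesmark, 1,553 kg, $385,811.79):
Base rate for 0815.95 is 11.5%.
0815.95 has an FTA preferential rate, but origin Hesmark is not Ulland; base rate stands.
Duty = $385,811.79 × 11.5% = $44,368.36.
Line 2 (5123.78, Ulland, 3,038 kg, $687,104.46):
Base rate for 5123.78 is 2.5%.
Origin Ulland qualifies under the Serova–Ulland agreement and 5123.78 is covered: preferential rate Free applies instead.
The additional-duty order on 5123.78 targets Belovia, not Ulland; it does not apply.
Duty = $687,104.46 × 0% = $0.00.
Line 3 (8165.60, Belovia, 2,669 units, $469,343.65):
Base rate for 8165.60 is 34%.
Duty = $469,343.65 × 34% = $159,576.84.
Total = $44,368.36 + $0.00 + $159,576.84 = $203,945.20.

$203,945.20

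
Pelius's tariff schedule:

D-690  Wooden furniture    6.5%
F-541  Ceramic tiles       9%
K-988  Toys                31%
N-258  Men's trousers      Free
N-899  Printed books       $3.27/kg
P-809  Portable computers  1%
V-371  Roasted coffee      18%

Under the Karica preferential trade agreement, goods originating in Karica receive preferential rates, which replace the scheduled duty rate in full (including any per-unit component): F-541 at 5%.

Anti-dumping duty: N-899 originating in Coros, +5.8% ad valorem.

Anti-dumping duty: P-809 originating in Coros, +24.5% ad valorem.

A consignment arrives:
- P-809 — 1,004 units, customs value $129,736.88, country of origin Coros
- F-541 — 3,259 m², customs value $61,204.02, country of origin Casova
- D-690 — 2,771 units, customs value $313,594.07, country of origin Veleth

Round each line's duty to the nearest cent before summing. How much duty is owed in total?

$58,974.87

Line 1 (P-809, Coros, 1,004 units, $129,736.88):
Base rate for P-809 is 1%.
Additional duty on P-809 from Coros: +24.5%. Applied ad valorem rate: 1% + 24.5% = 25.5%.
Duty = $129,736.88 × 25.5% = $33,082.90.
Line 2 (F-541, Casova, 3,259 m², $61,204.02):
Base rate for F-541 is 9%.
F-541 has an FTA preferential rate, but origin Casova is not Karica; base rate stands.
Duty = $61,204.02 × 9% = $5,508.36.
Line 3 (D-690, Veleth, 2,771 units, $313,594.07):
Base rate for D-690 is 6.5%.
Duty = $313,594.07 × 6.5% = $20,383.61.
Total = $33,082.90 + $5,508.36 + $20,383.61 = $58,974.87.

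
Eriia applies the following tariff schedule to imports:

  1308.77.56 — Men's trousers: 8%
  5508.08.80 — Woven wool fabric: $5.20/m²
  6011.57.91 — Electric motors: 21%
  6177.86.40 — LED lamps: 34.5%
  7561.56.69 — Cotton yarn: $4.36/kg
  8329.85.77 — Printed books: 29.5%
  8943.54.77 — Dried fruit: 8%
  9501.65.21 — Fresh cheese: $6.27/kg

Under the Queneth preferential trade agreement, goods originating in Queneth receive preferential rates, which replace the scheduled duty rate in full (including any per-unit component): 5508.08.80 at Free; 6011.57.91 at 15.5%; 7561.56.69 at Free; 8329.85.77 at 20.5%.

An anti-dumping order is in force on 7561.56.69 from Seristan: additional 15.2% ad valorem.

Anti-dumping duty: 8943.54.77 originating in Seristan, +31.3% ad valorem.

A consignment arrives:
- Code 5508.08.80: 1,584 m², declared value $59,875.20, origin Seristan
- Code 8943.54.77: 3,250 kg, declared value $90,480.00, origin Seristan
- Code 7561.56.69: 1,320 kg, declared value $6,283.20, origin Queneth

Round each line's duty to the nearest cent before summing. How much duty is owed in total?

$43,795.44

Line 1 (5508.08.80, Seristan, 1,584 m², $59,875.20):
Base rate for 5508.08.80 is $5.20/m².
5508.08.80 has an FTA preferential rate, but origin Seristan is not Queneth; base rate stands.
Duty = 1,584 × $5.20 = $8,236.80.
Line 2 (8943.54.77, Seristan, 3,250 kg, $90,480.00):
Base rate for 8943.54.77 is 8%.
Additional duty on 8943.54.77 from Seristan: +31.3%. Applied ad valorem rate: 8% + 31.3% = 39.3%.
Duty = $90,480.00 × 39.3% = $35,558.64.
Line 3 (7561.56.69, Queneth, 1,320 kg, $6,283.20):
Base rate for 7561.56.69 is $4.36/kg.
Origin Queneth qualifies under the Eriia–Queneth agreement and 7561.56.69 is covered: preferential rate Free applies instead.
The additional-duty order on 7561.56.69 targets Seristan, not Queneth; it does not apply.
Duty = $6,283.20 × 0% = $0.00.
Total = $8,236.80 + $35,558.64 + $0.00 = $43,795.44.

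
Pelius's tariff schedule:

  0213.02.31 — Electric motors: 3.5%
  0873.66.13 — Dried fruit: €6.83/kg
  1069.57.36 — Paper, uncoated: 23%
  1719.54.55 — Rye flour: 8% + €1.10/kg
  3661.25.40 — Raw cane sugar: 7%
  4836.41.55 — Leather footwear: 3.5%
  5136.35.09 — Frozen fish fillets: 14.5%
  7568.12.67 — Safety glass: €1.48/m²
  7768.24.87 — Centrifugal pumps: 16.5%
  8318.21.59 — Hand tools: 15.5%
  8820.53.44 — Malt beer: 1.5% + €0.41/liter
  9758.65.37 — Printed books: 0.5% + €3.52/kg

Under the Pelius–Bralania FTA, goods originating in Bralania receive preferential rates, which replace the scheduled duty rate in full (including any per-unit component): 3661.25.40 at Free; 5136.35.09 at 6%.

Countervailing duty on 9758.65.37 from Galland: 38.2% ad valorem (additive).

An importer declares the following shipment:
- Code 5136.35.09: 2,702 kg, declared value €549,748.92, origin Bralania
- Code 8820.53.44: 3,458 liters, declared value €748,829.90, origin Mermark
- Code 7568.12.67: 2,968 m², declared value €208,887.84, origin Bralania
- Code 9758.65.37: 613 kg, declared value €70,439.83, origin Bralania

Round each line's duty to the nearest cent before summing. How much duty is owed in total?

€52,537.77

Line 1 (5136.35.09, Bralania, 2,702 kg, €549,748.92):
Base rate for 5136.35.09 is 14.5%.
Origin Bralania qualifies under the Pelius–Bralania agreement and 5136.35.09 is covered: preferential rate 6% applies instead.
Duty = €549,748.92 × 6% = €32,984.94.
Line 2 (8820.53.44, Mermark, 3,458 liters, €748,829.90):
Base rate for 8820.53.44 is 1.5% + €0.41/liter.
Duty = €748,829.90 × 1.5% + 3,458 × €0.41 = €12,650.23.
Line 3 (7568.12.67, Bralania, 2,968 m², €208,887.84):
Base rate for 7568.12.67 is €1.48/m².
Origin Bralania is the FTA partner but 7568.12.67 is not on the preference list; base rate stands.
Duty = 2,968 × €1.48 = €4,392.64.
Line 4 (9758.65.37, Bralania, 613 kg, €70,439.83):
Base rate for 9758.65.37 is 0.5% + €3.52/kg.
Origin Bralania is the FTA partner but 9758.65.37 is not on the preference list; base rate stands.
The additional-duty order on 9758.65.37 targets Galland, not Bralania; it does not apply.
Duty = €70,439.83 × 0.5% + 613 × €3.52 = €2,509.96.
Total = €32,984.94 + €12,650.23 + €4,392.64 + €2,509.96 = €52,537.77.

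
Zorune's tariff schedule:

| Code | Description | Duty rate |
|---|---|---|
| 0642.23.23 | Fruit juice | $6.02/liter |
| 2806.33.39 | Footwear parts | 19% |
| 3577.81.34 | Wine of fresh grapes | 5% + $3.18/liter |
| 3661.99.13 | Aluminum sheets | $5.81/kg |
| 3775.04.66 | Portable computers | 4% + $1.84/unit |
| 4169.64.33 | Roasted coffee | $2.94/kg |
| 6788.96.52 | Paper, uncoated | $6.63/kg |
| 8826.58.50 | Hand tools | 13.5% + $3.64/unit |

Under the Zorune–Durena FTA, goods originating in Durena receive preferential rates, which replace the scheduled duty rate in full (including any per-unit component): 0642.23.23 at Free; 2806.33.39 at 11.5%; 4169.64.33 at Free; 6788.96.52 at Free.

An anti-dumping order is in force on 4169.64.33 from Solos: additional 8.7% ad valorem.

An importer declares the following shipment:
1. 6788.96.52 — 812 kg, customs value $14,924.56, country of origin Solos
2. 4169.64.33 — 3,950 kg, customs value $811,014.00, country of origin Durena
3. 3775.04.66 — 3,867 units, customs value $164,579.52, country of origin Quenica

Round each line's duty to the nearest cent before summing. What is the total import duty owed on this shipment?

Line 1 (6788.96.52, Solos, 812 kg, $14,924.56):
Base rate for 6788.96.52 is $6.63/kg.
6788.96.52 has an FTA preferential rate, but origin Solos is not Durena; base rate stands.
Duty = 812 × $6.63 = $5,383.56.
Line 2 (4169.64.33, Durena, 3,950 kg, $811,014.00):
Base rate for 4169.64.33 is $2.94/kg.
Origin Durena qualifies under the Zorune–Durena agreement and 4169.64.33 is covered: preferential rate Free applies instead.
The additional-duty order on 4169.64.33 targets Solos, not Durena; it does not apply.
Duty = $811,014.00 × 0% = $0.00.
Line 3 (3775.04.66, Quenica, 3,867 units, $164,579.52):
Base rate for 3775.04.66 is 4% + $1.84/unit.
Duty = $164,579.52 × 4% + 3,867 × $1.84 = $13,698.46.
Total = $5,383.56 + $0.00 + $13,698.46 = $19,082.02.

$19,082.02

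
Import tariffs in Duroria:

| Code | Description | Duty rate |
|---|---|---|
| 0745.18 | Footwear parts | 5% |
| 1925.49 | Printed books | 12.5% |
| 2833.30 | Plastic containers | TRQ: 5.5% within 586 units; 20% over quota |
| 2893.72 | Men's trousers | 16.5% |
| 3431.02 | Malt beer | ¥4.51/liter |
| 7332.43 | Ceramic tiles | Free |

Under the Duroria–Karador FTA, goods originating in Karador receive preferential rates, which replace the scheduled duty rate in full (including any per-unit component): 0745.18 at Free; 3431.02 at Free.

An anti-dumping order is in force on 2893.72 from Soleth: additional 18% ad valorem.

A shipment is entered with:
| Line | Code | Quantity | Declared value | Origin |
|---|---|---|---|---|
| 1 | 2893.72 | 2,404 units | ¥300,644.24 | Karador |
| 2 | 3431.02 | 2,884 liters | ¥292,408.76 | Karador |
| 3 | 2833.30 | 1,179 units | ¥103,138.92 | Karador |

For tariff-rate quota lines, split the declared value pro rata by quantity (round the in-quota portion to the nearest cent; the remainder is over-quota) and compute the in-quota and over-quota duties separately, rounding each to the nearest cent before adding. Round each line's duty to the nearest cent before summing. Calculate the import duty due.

¥62,800.91

Line 1 (2893.72, Karador, 2,404 units, ¥300,644.24):
Base rate for 2893.72 is 16.5%.
Origin Karador is the FTA partner but 2893.72 is not on the preference list; base rate stands.
The additional-duty order on 2893.72 targets Soleth, not Karador; it does not apply.
Duty = ¥300,644.24 × 16.5% = ¥49,606.30.
Line 2 (3431.02, Karador, 2,884 liters, ¥292,408.76):
Base rate for 3431.02 is ¥4.51/liter.
Origin Karador qualifies under the Duroria–Karador agreement and 3431.02 is covered: preferential rate Free applies instead.
Duty = ¥292,408.76 × 0% = ¥0.00.
Line 3 (2833.30, Karador, 1,179 units, ¥103,138.92):
Code 2833.30 is under a tariff-rate quota (threshold 586 units). In-quota: 586 units at 5.5%; over-quota: 593 units at 20%.
Pro-rata value split: in-quota = ¥103,138.92 × 586/1,179 = ¥51,263.28; over-quota = ¥103,138.92 − ¥51,263.28 = ¥51,875.64.
In-quota duty = ¥51,263.28 × 5.5% = ¥2,819.48. Over-quota duty = ¥51,875.64 × 20% = ¥10,375.13.
Line duty = ¥2,819.48 + ¥10,375.13 = ¥13,194.61.
Total = ¥49,606.30 + ¥0.00 + ¥13,194.61 = ¥62,800.91.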